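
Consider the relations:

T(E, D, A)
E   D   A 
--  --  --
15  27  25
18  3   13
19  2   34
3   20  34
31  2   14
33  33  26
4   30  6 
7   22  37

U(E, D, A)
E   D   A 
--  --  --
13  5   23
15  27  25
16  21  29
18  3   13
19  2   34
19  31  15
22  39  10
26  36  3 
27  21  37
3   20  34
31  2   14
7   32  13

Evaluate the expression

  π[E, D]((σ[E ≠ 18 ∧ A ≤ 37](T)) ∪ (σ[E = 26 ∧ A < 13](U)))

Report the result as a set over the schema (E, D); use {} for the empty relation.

{(15, 27), (19, 2), (26, 36), (3, 20), (31, 2), (33, 33), (4, 30), (7, 22)}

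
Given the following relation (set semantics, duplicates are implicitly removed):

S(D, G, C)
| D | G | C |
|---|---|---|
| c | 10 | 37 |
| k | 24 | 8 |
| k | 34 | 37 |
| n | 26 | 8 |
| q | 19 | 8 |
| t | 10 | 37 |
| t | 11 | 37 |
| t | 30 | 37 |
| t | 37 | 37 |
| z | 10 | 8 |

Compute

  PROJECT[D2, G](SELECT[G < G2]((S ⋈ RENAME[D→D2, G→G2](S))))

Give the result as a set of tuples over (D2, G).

ρ[D→D2, G→G2]: schema becomes (D2, G2, C); tuples unchanged.
Natural join on C: {(c, 10, 37, c, 10), (c, 10, 37, k, 34), (c, 10, 37, t, 10), (c, 10, 37, t, 11), (c, 10, 37, t, 30), (c, 10, 37, t, 37), (k, 24, 8, k, 24), (k, 24, 8, n, 26), (k, 24, 8, q, 19), (k, 24, 8, z, 10), (k, 34, 37, c, 10), (k, 34, 37, k, 34), (k, 34, 37, t, 10), (k, 34, 37, t, 11), (k, 34, 37, t, 30), (k, 34, 37, t, 37), (n, 26, 8, k, 24), (n, 26, 8, n, 26), (n, 26, 8, q, 19), (n, 26, 8, z, 10), (q, 19, 8, k, 24), (q, 19, 8, n, 26), (q, 19, 8, q, 19), (q, 19, 8, z, 10), (t, 10, 37, c, 10), (t, 10, 37, k, 34), (t, 10, 37, t, 10), (t, 10, 37, t, 11), (t, 10, 37, t, 30), (t, 10, 37, t, 37), (t, 11, 37, c, 10), (t, 11, 37, k, 34), (t, 11, 37, t, 10), (t, 11, 37, t, 11), (t, 11, 37, t, 30), (t, 11, 37, t, 37), (t, 30, 37, c, 10), (t, 30, 37, k, 34), (t, 30, 37, t, 10), (t, 30, 37, t, 11), (t, 30, 37, t, 30), (t, 30, 37, t, 37), (t, 37, 37, c, 10), (t, 37, 37, k, 34), (t, 37, 37, t, 10), (t, 37, 37, t, 11), (t, 37, 37, t, 30), (t, 37, 37, t, 37), (z, 10, 8, k, 24), (z, 10, 8, n, 26), (z, 10, 8, q, 19), (z, 10, 8, z, 10)}
Apply σ_{G < G2}; surviving tuples: {(c, 10, 37, k, 34), (c, 10, 37, t, 11), (c, 10, 37, t, 30), (c, 10, 37, t, 37), (k, 24, 8, n, 26), (k, 34, 37, t, 37), (q, 19, 8, k, 24), (q, 19, 8, n, 26), (t, 10, 37, k, 34), (t, 10, 37, t, 11), (t, 10, 37, t, 30), (t, 10, 37, t, 37), (t, 11, 37, k, 34), (t, 11, 37, t, 30), (t, 11, 37, t, 37), (t, 30, 37, k, 34), (t, 30, 37, t, 37), (z, 10, 8, k, 24), (z, 10, 8, n, 26), (z, 10, 8, q, 19)}
Projecting to D2, G (8 duplicate(s) eliminated): {(k, 10), (k, 11), (k, 19), (k, 30), (n, 10), (n, 19), (n, 24), (q, 10), (t, 10), (t, 11), (t, 30), (t, 34)}

{(k, 10), (k, 11), (k, 19), (k, 30), (n, 10), (n, 19), (n, 24), (q, 10), (t, 10), (t, 11), (t, 30), (t, 34)}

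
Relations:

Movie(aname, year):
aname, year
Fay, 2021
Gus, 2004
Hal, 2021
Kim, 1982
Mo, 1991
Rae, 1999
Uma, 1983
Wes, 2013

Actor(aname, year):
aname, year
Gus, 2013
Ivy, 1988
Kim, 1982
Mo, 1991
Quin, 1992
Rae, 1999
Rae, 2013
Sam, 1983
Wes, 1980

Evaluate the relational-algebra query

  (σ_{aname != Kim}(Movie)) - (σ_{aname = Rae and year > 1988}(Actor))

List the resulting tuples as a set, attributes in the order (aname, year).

σ[aname != Kim]: keep tuples satisfying aname != Kim → {(Fay, 2021), (Gus, 2004), (Hal, 2021), (Mo, 1991), (Rae, 1999), (Uma, 1983), (Wes, 2013)}
σ[aname = Rae and year > 1988]: keep tuples satisfying aname = Rae and year > 1988 → {(Rae, 1999), (Rae, 2013)}
Difference: {(Fay, 2021), (Gus, 2004), (Hal, 2021), (Mo, 1991), (Rae, 1999), (Uma, 1983), (Wes, 2013)} with {(Rae, 1999), (Rae, 2013)} → {(Fay, 2021), (Gus, 2004), (Hal, 2021), (Mo, 1991), (Uma, 1983), (Wes, 2013)}

{(Fay, 2021), (Gus, 2004), (Hal, 2021), (Mo, 1991), (Uma, 1983), (Wes, 2013)}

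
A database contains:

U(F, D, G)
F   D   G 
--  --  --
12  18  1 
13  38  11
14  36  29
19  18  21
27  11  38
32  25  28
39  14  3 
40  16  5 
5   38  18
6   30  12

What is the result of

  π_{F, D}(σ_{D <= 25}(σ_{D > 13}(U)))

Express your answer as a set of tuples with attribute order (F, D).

{(12, 18), (19, 18), (32, 25), (39, 14), (40, 16)}

Selection D > 13: {(12, 18, 1), (13, 38, 11), (14, 36, 29), (19, 18, 21), (32, 25, 28), (39, 14, 3), (40, 16, 5), (5, 38, 18), (6, 30, 12)}
Selection D <= 25: {(12, 18, 1), (19, 18, 21), (32, 25, 28), (39, 14, 3), (40, 16, 5)}
Projecting to F, D: {(12, 18), (19, 18), (32, 25), (39, 14), (40, 16)}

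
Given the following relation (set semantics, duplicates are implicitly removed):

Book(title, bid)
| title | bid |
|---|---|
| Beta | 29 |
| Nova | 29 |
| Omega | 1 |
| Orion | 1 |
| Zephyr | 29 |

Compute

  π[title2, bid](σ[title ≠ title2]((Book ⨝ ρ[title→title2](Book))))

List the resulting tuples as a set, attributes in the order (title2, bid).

ρ[title→title2]: schema becomes (title2, bid); tuples unchanged.
Natural join on bid: {(Beta, 29, Beta), (Beta, 29, Nova), (Beta, 29, Zephyr), (Nova, 29, Beta), (Nova, 29, Nova), (Nova, 29, Zephyr), (Omega, 1, Omega), (Omega, 1, Orion), (Orion, 1, Omega), (Orion, 1, Orion), (Zephyr, 29, Beta), (Zephyr, 29, Nova), (Zephyr, 29, Zephyr)}
σ[title ≠ title2]: keep tuples satisfying title ≠ title2 → {(Beta, 29, Nova), (Beta, 29, Zephyr), (Nova, 29, Beta), (Nova, 29, Zephyr), (Omega, 1, Orion), (Orion, 1, Omega), (Zephyr, 29, Beta), (Zephyr, 29, Nova)}
π_{title2, bid} gives {(Beta, 29), (Nova, 29), (Omega, 1), (Orion, 1), (Zephyr, 29)} (3 duplicate(s) eliminated).

{(Beta, 29), (Nova, 29), (Omega, 1), (Orion, 1), (Zephyr, 29)}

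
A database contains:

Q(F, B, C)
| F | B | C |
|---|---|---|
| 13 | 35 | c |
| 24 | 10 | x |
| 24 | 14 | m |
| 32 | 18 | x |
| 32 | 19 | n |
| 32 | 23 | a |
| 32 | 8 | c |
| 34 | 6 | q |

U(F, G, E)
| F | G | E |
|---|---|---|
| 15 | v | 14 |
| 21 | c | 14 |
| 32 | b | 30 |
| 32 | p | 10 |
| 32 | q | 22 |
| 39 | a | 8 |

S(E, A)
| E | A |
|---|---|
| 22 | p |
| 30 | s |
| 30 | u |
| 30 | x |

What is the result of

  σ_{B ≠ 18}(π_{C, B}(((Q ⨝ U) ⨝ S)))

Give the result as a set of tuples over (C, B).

Natural join on F: {(32, 18, x, b, 30), (32, 18, x, p, 10), (32, 18, x, q, 22), (32, 19, n, b, 30), (32, 19, n, p, 10), (32, 19, n, q, 22), (32, 23, a, b, 30), (32, 23, a, p, 10), (32, 23, a, q, 22), (32, 8, c, b, 30), (32, 8, c, p, 10), (32, 8, c, q, 22)}
Natural join on E: {(32, 18, x, b, 30, s), (32, 18, x, b, 30, u), (32, 18, x, b, 30, x), (32, 18, x, q, 22, p), (32, 19, n, b, 30, s), (32, 19, n, b, 30, u), (32, 19, n, b, 30, x), (32, 19, n, q, 22, p), (32, 23, a, b, 30, s), (32, 23, a, b, 30, u), (32, 23, a, b, 30, x), (32, 23, a, q, 22, p), (32, 8, c, b, 30, s), (32, 8, c, b, 30, u), (32, 8, c, b, 30, x), (32, 8, c, q, 22, p)}
π[C, B]: project onto (C, B) (12 duplicate(s) eliminated) → {(a, 23), (c, 8), (n, 19), (x, 18)}
σ[B ≠ 18]: keep tuples satisfying B ≠ 18 → {(a, 23), (c, 8), (n, 19)}

{(a, 23), (c, 8), (n, 19)}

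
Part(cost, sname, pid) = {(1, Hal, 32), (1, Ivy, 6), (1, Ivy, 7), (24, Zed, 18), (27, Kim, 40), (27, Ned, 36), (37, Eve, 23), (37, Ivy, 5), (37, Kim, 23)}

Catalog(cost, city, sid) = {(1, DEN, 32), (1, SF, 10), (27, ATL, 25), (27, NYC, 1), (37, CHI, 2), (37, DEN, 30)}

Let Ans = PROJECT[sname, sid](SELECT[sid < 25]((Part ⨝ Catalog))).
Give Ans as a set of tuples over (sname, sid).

{(Eve, 2), (Hal, 10), (Ivy, 10), (Ivy, 2), (Kim, 1), (Kim, 2), (Ned, 1)}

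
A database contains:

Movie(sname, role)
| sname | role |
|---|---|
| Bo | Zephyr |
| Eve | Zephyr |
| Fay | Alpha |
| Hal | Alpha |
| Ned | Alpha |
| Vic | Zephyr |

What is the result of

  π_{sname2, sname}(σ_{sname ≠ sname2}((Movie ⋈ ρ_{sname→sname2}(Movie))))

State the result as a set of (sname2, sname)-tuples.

{(Bo, Eve), (Bo, Vic), (Eve, Bo), (Eve, Vic), (Fay, Hal), (Fay, Ned), (Hal, Fay), (Hal, Ned), (Ned, Fay), (Ned, Hal), (Vic, Bo), (Vic, Eve)}

ρ[sname→sname2]: schema becomes (sname2, role); tuples unchanged.
Joining Movie and ρ_{sname→sname2}(Movie) on role yields {(Bo, Zephyr, Bo), (Bo, Zephyr, Eve), (Bo, Zephyr, Vic), (Eve, Zephyr, Bo), (Eve, Zephyr, Eve), (Eve, Zephyr, Vic), (Fay, Alpha, Fay), (Fay, Alpha, Hal), (Fay, Alpha, Ned), (Hal, Alpha, Fay), (Hal, Alpha, Hal), (Hal, Alpha, Ned), (Ned, Alpha, Fay), (Ned, Alpha, Hal), (Ned, Alpha, Ned), (Vic, Zephyr, Bo), (Vic, Zephyr, Eve), (Vic, Zephyr, Vic)}.
σ[sname ≠ sname2]: keep tuples satisfying sname ≠ sname2 → {(Bo, Zephyr, Eve), (Bo, Zephyr, Vic), (Eve, Zephyr, Bo), (Eve, Zephyr, Vic), (Fay, Alpha, Hal), (Fay, Alpha, Ned), (Hal, Alpha, Fay), (Hal, Alpha, Ned), (Ned, Alpha, Fay), (Ned, Alpha, Hal), (Vic, Zephyr, Bo), (Vic, Zephyr, Eve)}
π_{sname2, sname} gives {(Bo, Eve), (Bo, Vic), (Eve, Bo), (Eve, Vic), (Fay, Hal), (Fay, Ned), (Hal, Fay), (Hal, Ned), (Ned, Fay), (Ned, Hal), (Vic, Bo), (Vic, Eve)}.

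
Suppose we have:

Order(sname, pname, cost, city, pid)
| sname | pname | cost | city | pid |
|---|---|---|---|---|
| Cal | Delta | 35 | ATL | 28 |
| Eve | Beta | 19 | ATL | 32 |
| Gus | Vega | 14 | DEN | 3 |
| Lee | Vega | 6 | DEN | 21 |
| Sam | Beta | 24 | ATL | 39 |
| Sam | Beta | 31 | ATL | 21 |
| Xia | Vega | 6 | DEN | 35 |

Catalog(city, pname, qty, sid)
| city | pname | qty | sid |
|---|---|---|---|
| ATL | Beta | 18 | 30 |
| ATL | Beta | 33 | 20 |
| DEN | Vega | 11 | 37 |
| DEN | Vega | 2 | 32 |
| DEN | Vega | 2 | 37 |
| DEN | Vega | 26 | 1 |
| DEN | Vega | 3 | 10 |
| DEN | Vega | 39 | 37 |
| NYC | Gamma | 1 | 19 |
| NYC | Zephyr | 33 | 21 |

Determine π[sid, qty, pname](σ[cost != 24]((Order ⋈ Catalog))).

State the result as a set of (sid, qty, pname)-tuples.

Order ⋈ Catalog (natural join on pname, city): {(Eve, Beta, 19, ATL, 32, 18, 30), (Eve, Beta, 19, ATL, 32, 33, 20), (Gus, Vega, 14, DEN, 3, 11, 37), (Gus, Vega, 14, DEN, 3, 2, 32), (Gus, Vega, 14, DEN, 3, 2, 37), (Gus, Vega, 14, DEN, 3, 26, 1), (Gus, Vega, 14, DEN, 3, 3, 10), (Gus, Vega, 14, DEN, 3, 39, 37), (Lee, Vega, 6, DEN, 21, 11, 37), (Lee, Vega, 6, DEN, 21, 2, 32), (Lee, Vega, 6, DEN, 21, 2, 37), (Lee, Vega, 6, DEN, 21, 26, 1), (Lee, Vega, 6, DEN, 21, 3, 10), (Lee, Vega, 6, DEN, 21, 39, 37), (Sam, Beta, 24, ATL, 39, 18, 30), (Sam, Beta, 24, ATL, 39, 33, 20), (Sam, Beta, 31, ATL, 21, 18, 30), (Sam, Beta, 31, ATL, 21, 33, 20), (Xia, Vega, 6, DEN, 35, 11, 37), (Xia, Vega, 6, DEN, 35, 2, 32), (Xia, Vega, 6, DEN, 35, 2, 37), (Xia, Vega, 6, DEN, 35, 26, 1), (Xia, Vega, 6, DEN, 35, 3, 10), (Xia, Vega, 6, DEN, 35, 39, 37)}
Filtering on cost != 24 leaves {(Eve, Beta, 19, ATL, 32, 18, 30), (Eve, Beta, 19, ATL, 32, 33, 20), (Gus, Vega, 14, DEN, 3, 11, 37), (Gus, Vega, 14, DEN, 3, 2, 32), (Gus, Vega, 14, DEN, 3, 2, 37), (Gus, Vega, 14, DEN, 3, 26, 1), (Gus, Vega, 14, DEN, 3, 3, 10), (Gus, Vega, 14, DEN, 3, 39, 37), (Lee, Vega, 6, DEN, 21, 11, 37), (Lee, Vega, 6, DEN, 21, 2, 32), (Lee, Vega, 6, DEN, 21, 2, 37), (Lee, Vega, 6, DEN, 21, 26, 1), (Lee, Vega, 6, DEN, 21, 3, 10), (Lee, Vega, 6, DEN, 21, 39, 37), (Sam, Beta, 31, ATL, 21, 18, 30), (Sam, Beta, 31, ATL, 21, 33, 20), (Xia, Vega, 6, DEN, 35, 11, 37), (Xia, Vega, 6, DEN, 35, 2, 32), (Xia, Vega, 6, DEN, 35, 2, 37), (Xia, Vega, 6, DEN, 35, 26, 1), (Xia, Vega, 6, DEN, 35, 3, 10), (Xia, Vega, 6, DEN, 35, 39, 37)}.
π[sid, qty, pname]: project onto (sid, qty, pname) (14 duplicate(s) eliminated) → {(1, 26, Vega), (10, 3, Vega), (20, 33, Beta), (30, 18, Beta), (32, 2, Vega), (37, 11, Vega), (37, 2, Vega), (37, 39, Vega)}

{(1, 26, Vega), (10, 3, Vega), (20, 33, Beta), (30, 18, Beta), (32, 2, Vega), (37, 11, Vega), (37, 2, Vega), (37, 39, Vega)}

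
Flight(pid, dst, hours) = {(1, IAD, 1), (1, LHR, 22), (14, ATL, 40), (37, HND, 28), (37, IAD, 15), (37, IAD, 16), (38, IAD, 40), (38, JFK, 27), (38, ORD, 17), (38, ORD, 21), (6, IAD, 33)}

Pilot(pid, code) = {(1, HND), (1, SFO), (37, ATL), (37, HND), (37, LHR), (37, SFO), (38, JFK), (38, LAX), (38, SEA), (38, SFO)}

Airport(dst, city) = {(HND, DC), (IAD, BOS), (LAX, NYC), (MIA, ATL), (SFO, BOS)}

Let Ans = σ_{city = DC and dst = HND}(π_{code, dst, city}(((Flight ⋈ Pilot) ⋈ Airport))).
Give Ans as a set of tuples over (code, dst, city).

Joining Flight and Pilot on pid yields {(1, IAD, 1, HND), (1, IAD, 1, SFO), (1, LHR, 22, HND), (1, LHR, 22, SFO), (37, HND, 28, ATL), (37, HND, 28, HND), (37, HND, 28, LHR), (37, HND, 28, SFO), (37, IAD, 15, ATL), (37, IAD, 15, HND), (37, IAD, 15, LHR), (37, IAD, 15, SFO), (37, IAD, 16, ATL), (37, IAD, 16, HND), (37, IAD, 16, LHR), (37, IAD, 16, SFO), (38, IAD, 40, JFK), (38, IAD, 40, LAX), (38, IAD, 40, SEA), (38, IAD, 40, SFO), (38, JFK, 27, JFK), (38, JFK, 27, LAX), (38, JFK, 27, SEA), (38, JFK, 27, SFO), (38, ORD, 17, JFK), (38, ORD, 17, LAX), (38, ORD, 17, SEA), (38, ORD, 17, SFO), (38, ORD, 21, JFK), (38, ORD, 21, LAX), (38, ORD, 21, SEA), (38, ORD, 21, SFO)}.
Joining (Flight ⋈ Pilot) and Airport on dst yields {(1, IAD, 1, HND, BOS), (1, IAD, 1, SFO, BOS), (37, HND, 28, ATL, DC), (37, HND, 28, HND, DC), (37, HND, 28, LHR, DC), (37, HND, 28, SFO, DC), (37, IAD, 15, ATL, BOS), (37, IAD, 15, HND, BOS), (37, IAD, 15, LHR, BOS), (37, IAD, 15, SFO, BOS), (37, IAD, 16, ATL, BOS), (37, IAD, 16, HND, BOS), (37, IAD, 16, LHR, BOS), (37, IAD, 16, SFO, BOS), (38, IAD, 40, JFK, BOS), (38, IAD, 40, LAX, BOS), (38, IAD, 40, SEA, BOS), (38, IAD, 40, SFO, BOS)}.
π_{code, dst, city} gives {(ATL, HND, DC), (ATL, IAD, BOS), (HND, HND, DC), (HND, IAD, BOS), (JFK, IAD, BOS), (LAX, IAD, BOS), (LHR, HND, DC), (LHR, IAD, BOS), (SEA, IAD, BOS), (SFO, HND, DC), (SFO, IAD, BOS)} (7 duplicate(s) eliminated).
Filtering on city = DC and dst = HND leaves {(ATL, HND, DC), (HND, HND, DC), (LHR, HND, DC), (SFO, HND, DC)}.

{(ATL, HND, DC), (HND, HND, DC), (LHR, HND, DC), (SFO, HND, DC)}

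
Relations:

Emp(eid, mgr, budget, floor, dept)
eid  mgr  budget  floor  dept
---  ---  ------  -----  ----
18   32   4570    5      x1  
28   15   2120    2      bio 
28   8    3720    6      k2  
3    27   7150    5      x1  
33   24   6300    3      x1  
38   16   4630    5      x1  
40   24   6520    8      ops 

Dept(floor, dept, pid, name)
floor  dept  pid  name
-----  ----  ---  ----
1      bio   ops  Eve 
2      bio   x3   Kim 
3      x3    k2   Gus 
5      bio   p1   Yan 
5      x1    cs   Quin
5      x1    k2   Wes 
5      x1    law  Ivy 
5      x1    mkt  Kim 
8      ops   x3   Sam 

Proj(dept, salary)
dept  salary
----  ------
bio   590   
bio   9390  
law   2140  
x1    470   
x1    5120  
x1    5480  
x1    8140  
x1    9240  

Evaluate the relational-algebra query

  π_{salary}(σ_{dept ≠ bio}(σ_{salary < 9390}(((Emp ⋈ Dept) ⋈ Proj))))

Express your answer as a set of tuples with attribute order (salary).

{470, 5120, 5480, 8140, 9240}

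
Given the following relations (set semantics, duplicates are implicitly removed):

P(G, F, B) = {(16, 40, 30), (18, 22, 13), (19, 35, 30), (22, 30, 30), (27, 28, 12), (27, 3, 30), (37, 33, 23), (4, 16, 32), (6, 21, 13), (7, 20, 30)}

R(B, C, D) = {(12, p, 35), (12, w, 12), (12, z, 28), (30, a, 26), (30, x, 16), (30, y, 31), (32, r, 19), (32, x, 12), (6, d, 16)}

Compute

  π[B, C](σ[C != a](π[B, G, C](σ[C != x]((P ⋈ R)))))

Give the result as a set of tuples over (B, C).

Natural join on B: {(16, 40, 30, a, 26), (16, 40, 30, x, 16), (16, 40, 30, y, 31), (19, 35, 30, a, 26), (19, 35, 30, x, 16), (19, 35, 30, y, 31), (22, 30, 30, a, 26), (22, 30, 30, x, 16), (22, 30, 30, y, 31), (27, 28, 12, p, 35), (27, 28, 12, w, 12), (27, 28, 12, z, 28), (27, 3, 30, a, 26), (27, 3, 30, x, 16), (27, 3, 30, y, 31), (4, 16, 32, r, 19), (4, 16, 32, x, 12), (7, 20, 30, a, 26), (7, 20, 30, x, 16), (7, 20, 30, y, 31)}
Filtering on C != x leaves {(16, 40, 30, a, 26), (16, 40, 30, y, 31), (19, 35, 30, a, 26), (19, 35, 30, y, 31), (22, 30, 30, a, 26), (22, 30, 30, y, 31), (27, 28, 12, p, 35), (27, 28, 12, w, 12), (27, 28, 12, z, 28), (27, 3, 30, a, 26), (27, 3, 30, y, 31), (4, 16, 32, r, 19), (7, 20, 30, a, 26), (7, 20, 30, y, 31)}.
π_{B, G, C} gives {(12, 27, p), (12, 27, w), (12, 27, z), (30, 16, a), (30, 16, y), (30, 19, a), (30, 19, y), (30, 22, a), (30, 22, y), (30, 27, a), (30, 27, y), (30, 7, a), (30, 7, y), (32, 4, r)}.
Filtering on C != a leaves {(12, 27, p), (12, 27, w), (12, 27, z), (30, 16, y), (30, 19, y), (30, 22, y), (30, 27, y), (30, 7, y), (32, 4, r)}.
π_{B, C} gives {(12, p), (12, w), (12, z), (30, y), (32, r)} (4 duplicate(s) eliminated).

{(12, p), (12, w), (12, z), (30, y), (32, r)}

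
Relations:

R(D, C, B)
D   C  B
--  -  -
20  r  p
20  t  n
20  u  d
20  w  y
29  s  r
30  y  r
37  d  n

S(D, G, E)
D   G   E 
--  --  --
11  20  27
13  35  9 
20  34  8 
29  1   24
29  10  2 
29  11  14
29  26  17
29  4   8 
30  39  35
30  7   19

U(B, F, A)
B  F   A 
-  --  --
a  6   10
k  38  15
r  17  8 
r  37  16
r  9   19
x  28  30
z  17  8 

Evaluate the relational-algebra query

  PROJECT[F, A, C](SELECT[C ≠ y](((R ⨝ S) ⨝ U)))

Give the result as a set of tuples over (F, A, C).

Joining R and S on D yields {(20, r, p, 34, 8), (20, t, n, 34, 8), (20, u, d, 34, 8), (20, w, y, 34, 8), (29, s, r, 1, 24), (29, s, r, 10, 2), (29, s, r, 11, 14), (29, s, r, 26, 17), (29, s, r, 4, 8), (30, y, r, 39, 35), (30, y, r, 7, 19)}.
Joining (R ⨝ S) and U on B yields {(29, s, r, 1, 24, 17, 8), (29, s, r, 1, 24, 37, 16), (29, s, r, 1, 24, 9, 19), (29, s, r, 10, 2, 17, 8), (29, s, r, 10, 2, 37, 16), (29, s, r, 10, 2, 9, 19), (29, s, r, 11, 14, 17, 8), (29, s, r, 11, 14, 37, 16), (29, s, r, 11, 14, 9, 19), (29, s, r, 26, 17, 17, 8), (29, s, r, 26, 17, 37, 16), (29, s, r, 26, 17, 9, 19), (29, s, r, 4, 8, 17, 8), (29, s, r, 4, 8, 37, 16), (29, s, r, 4, 8, 9, 19), (30, y, r, 39, 35, 17, 8), (30, y, r, 39, 35, 37, 16), (30, y, r, 39, 35, 9, 19), (30, y, r, 7, 19, 17, 8), (30, y, r, 7, 19, 37, 16), (30, y, r, 7, 19, 9, 19)}.
σ[C ≠ y]: keep tuples satisfying C ≠ y → {(29, s, r, 1, 24, 17, 8), (29, s, r, 1, 24, 37, 16), (29, s, r, 1, 24, 9, 19), (29, s, r, 10, 2, 17, 8), (29, s, r, 10, 2, 37, 16), (29, s, r, 10, 2, 9, 19), (29, s, r, 11, 14, 17, 8), (29, s, r, 11, 14, 37, 16), (29, s, r, 11, 14, 9, 19), (29, s, r, 26, 17, 17, 8), (29, s, r, 26, 17, 37, 16), (29, s, r, 26, 17, 9, 19), (29, s, r, 4, 8, 17, 8), (29, s, r, 4, 8, 37, 16), (29, s, r, 4, 8, 9, 19)}
Projecting to F, A, C (12 duplicate(s) eliminated): {(17, 8, s), (37, 16, s), (9, 19, s)}

{(17, 8, s), (37, 16, s), (9, 19, s)}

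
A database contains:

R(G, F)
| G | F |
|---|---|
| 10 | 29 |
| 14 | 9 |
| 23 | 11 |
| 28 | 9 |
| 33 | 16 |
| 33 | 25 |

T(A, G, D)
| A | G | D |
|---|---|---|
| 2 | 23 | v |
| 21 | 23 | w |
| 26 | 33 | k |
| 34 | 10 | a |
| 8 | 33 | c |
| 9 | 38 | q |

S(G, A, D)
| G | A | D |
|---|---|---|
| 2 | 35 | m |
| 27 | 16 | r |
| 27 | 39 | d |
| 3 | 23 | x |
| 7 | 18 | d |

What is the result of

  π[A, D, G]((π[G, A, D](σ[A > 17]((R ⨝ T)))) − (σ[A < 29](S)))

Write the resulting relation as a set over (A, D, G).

{(21, w, 23), (26, k, 33), (34, a, 10)}

Joining R and T on G yields {(10, 29, 34, a), (23, 11, 2, v), (23, 11, 21, w), (33, 16, 26, k), (33, 16, 8, c), (33, 25, 26, k), (33, 25, 8, c)}.
Filtering on A > 17 leaves {(10, 29, 34, a), (23, 11, 21, w), (33, 16, 26, k), (33, 25, 26, k)}.
π[G, A, D]: project onto (G, A, D) (1 duplicate(s) eliminated) → {(10, 34, a), (23, 21, w), (33, 26, k)}
Filtering on A < 29 leaves {(27, 16, r), (3, 23, x), (7, 18, d)}.
Set difference of the two operands is {(10, 34, a), (23, 21, w), (33, 26, k)}.
π[A, D, G]: project onto (A, D, G) → {(21, w, 23), (26, k, 33), (34, a, 10)}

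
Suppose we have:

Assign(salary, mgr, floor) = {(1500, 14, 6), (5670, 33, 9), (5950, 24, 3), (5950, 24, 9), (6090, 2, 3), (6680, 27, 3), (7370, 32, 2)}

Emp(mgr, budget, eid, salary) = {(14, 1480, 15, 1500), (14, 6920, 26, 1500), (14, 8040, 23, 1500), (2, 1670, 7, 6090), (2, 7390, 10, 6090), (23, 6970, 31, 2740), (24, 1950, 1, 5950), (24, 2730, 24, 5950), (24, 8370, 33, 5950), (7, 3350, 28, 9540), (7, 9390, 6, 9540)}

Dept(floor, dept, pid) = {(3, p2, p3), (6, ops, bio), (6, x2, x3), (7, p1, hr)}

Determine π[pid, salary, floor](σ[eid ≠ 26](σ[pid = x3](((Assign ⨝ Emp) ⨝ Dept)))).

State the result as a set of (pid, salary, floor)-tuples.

Natural join on salary, mgr: {(1500, 14, 6, 1480, 15), (1500, 14, 6, 6920, 26), (1500, 14, 6, 8040, 23), (5950, 24, 3, 1950, 1), (5950, 24, 3, 2730, 24), (5950, 24, 3, 8370, 33), (5950, 24, 9, 1950, 1), (5950, 24, 9, 2730, 24), (5950, 24, 9, 8370, 33), (6090, 2, 3, 1670, 7), (6090, 2, 3, 7390, 10)}
Natural join on floor: {(1500, 14, 6, 1480, 15, ops, bio), (1500, 14, 6, 1480, 15, x2, x3), (1500, 14, 6, 6920, 26, ops, bio), (1500, 14, 6, 6920, 26, x2, x3), (1500, 14, 6, 8040, 23, ops, bio), (1500, 14, 6, 8040, 23, x2, x3), (5950, 24, 3, 1950, 1, p2, p3), (5950, 24, 3, 2730, 24, p2, p3), (5950, 24, 3, 8370, 33, p2, p3), (6090, 2, 3, 1670, 7, p2, p3), (6090, 2, 3, 7390, 10, p2, p3)}
σ[pid = x3]: keep tuples satisfying pid = x3 → {(1500, 14, 6, 1480, 15, x2, x3), (1500, 14, 6, 6920, 26, x2, x3), (1500, 14, 6, 8040, 23, x2, x3)}
σ[eid ≠ 26]: keep tuples satisfying eid ≠ 26 → {(1500, 14, 6, 1480, 15, x2, x3), (1500, 14, 6, 8040, 23, x2, x3)}
π_{pid, salary, floor} gives {(x3, 1500, 6)} (1 duplicate(s) eliminated).

{(x3, 1500, 6)}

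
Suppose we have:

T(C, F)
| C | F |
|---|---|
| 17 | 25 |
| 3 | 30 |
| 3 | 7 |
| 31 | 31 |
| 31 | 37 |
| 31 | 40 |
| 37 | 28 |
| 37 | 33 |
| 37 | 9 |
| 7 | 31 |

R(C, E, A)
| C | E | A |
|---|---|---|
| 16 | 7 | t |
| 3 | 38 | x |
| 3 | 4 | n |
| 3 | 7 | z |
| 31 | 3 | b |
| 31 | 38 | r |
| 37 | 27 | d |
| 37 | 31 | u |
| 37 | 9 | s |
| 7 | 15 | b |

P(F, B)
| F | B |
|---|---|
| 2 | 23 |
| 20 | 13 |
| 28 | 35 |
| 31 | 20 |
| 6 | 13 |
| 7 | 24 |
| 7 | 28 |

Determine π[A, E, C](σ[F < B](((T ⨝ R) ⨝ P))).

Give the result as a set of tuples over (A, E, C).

{(d, 27, 37), (n, 4, 3), (s, 9, 37), (u, 31, 37), (x, 38, 3), (z, 7, 3)}

T ⋈ R (natural join on C): {(3, 30, 38, x), (3, 30, 4, n), (3, 30, 7, z), (3, 7, 38, x), (3, 7, 4, n), (3, 7, 7, z), (31, 31, 3, b), (31, 31, 38, r), (31, 37, 3, b), (31, 37, 38, r), (31, 40, 3, b), (31, 40, 38, r), (37, 28, 27, d), (37, 28, 31, u), (37, 28, 9, s), (37, 33, 27, d), (37, 33, 31, u), (37, 33, 9, s), (37, 9, 27, d), (37, 9, 31, u), (37, 9, 9, s), (7, 31, 15, b)}
(T ⨝ R) ⋈ P (natural join on F): {(3, 7, 38, x, 24), (3, 7, 38, x, 28), (3, 7, 4, n, 24), (3, 7, 4, n, 28), (3, 7, 7, z, 24), (3, 7, 7, z, 28), (31, 31, 3, b, 20), (31, 31, 38, r, 20), (37, 28, 27, d, 35), (37, 28, 31, u, 35), (37, 28, 9, s, 35), (7, 31, 15, b, 20)}
Apply σ_{F < B}; surviving tuples: {(3, 7, 38, x, 24), (3, 7, 38, x, 28), (3, 7, 4, n, 24), (3, 7, 4, n, 28), (3, 7, 7, z, 24), (3, 7, 7, z, 28), (37, 28, 27, d, 35), (37, 28, 31, u, 35), (37, 28, 9, s, 35)}
Projecting to A, E, C (3 duplicate(s) eliminated): {(d, 27, 37), (n, 4, 3), (s, 9, 37), (u, 31, 37), (x, 38, 3), (z, 7, 3)}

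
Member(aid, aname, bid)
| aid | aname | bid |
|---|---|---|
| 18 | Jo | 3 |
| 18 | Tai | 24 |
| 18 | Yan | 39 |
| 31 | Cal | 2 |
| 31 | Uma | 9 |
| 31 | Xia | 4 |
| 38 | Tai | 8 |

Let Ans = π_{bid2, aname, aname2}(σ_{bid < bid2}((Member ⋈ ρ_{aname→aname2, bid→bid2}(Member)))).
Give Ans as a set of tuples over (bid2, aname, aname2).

{(24, Jo, Tai), (39, Jo, Yan), (39, Tai, Yan), (4, Cal, Xia), (9, Cal, Uma), (9, Xia, Uma)}

ρ[aname→aname2, bid→bid2]: schema becomes (aid, aname2, bid2); tuples unchanged.
Natural join on aid: {(18, Jo, 3, Jo, 3), (18, Jo, 3, Tai, 24), (18, Jo, 3, Yan, 39), (18, Tai, 24, Jo, 3), (18, Tai, 24, Tai, 24), (18, Tai, 24, Yan, 39), (18, Yan, 39, Jo, 3), (18, Yan, 39, Tai, 24), (18, Yan, 39, Yan, 39), (31, Cal, 2, Cal, 2), (31, Cal, 2, Uma, 9), (31, Cal, 2, Xia, 4), (31, Uma, 9, Cal, 2), (31, Uma, 9, Uma, 9), (31, Uma, 9, Xia, 4), (31, Xia, 4, Cal, 2), (31, Xia, 4, Uma, 9), (31, Xia, 4, Xia, 4), (38, Tai, 8, Tai, 8)}
σ[bid < bid2]: keep tuples satisfying bid < bid2 → {(18, Jo, 3, Tai, 24), (18, Jo, 3, Yan, 39), (18, Tai, 24, Yan, 39), (31, Cal, 2, Uma, 9), (31, Cal, 2, Xia, 4), (31, Xia, 4, Uma, 9)}
Keep only column(s) bid2, aname, aname2: {(24, Jo, Tai), (39, Jo, Yan), (39, Tai, Yan), (4, Cal, Xia), (9, Cal, Uma), (9, Xia, Uma)}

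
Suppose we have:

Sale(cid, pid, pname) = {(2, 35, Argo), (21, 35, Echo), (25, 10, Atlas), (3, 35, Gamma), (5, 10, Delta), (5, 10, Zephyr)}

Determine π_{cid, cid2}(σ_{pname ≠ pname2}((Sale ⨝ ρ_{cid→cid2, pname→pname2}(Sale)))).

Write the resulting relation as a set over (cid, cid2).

{(2, 21), (2, 3), (21, 2), (21, 3), (25, 5), (3, 2), (3, 21), (5, 25), (5, 5)}

ρ[cid→cid2, pname→pname2]: schema becomes (cid2, pid, pname2); tuples unchanged.
Sale ⋈ ρ_{cid→cid2, pname→pname2}(Sale) (natural join on pid): {(2, 35, Argo, 2, Argo), (2, 35, Argo, 21, Echo), (2, 35, Argo, 3, Gamma), (21, 35, Echo, 2, Argo), (21, 35, Echo, 21, Echo), (21, 35, Echo, 3, Gamma), (25, 10, Atlas, 25, Atlas), (25, 10, Atlas, 5, Delta), (25, 10, Atlas, 5, Zephyr), (3, 35, Gamma, 2, Argo), (3, 35, Gamma, 21, Echo), (3, 35, Gamma, 3, Gamma), (5, 10, Delta, 25, Atlas), (5, 10, Delta, 5, Delta), (5, 10, Delta, 5, Zephyr), (5, 10, Zephyr, 25, Atlas), (5, 10, Zephyr, 5, Delta), (5, 10, Zephyr, 5, Zephyr)}
Filtering on pname ≠ pname2 leaves {(2, 35, Argo, 21, Echo), (2, 35, Argo, 3, Gamma), (21, 35, Echo, 2, Argo), (21, 35, Echo, 3, Gamma), (25, 10, Atlas, 5, Delta), (25, 10, Atlas, 5, Zephyr), (3, 35, Gamma, 2, Argo), (3, 35, Gamma, 21, Echo), (5, 10, Delta, 25, Atlas), (5, 10, Delta, 5, Zephyr), (5, 10, Zephyr, 25, Atlas), (5, 10, Zephyr, 5, Delta)}.
Keep only column(s) cid, cid2 (3 duplicate(s) eliminated): {(2, 21), (2, 3), (21, 2), (21, 3), (25, 5), (3, 2), (3, 21), (5, 25), (5, 5)}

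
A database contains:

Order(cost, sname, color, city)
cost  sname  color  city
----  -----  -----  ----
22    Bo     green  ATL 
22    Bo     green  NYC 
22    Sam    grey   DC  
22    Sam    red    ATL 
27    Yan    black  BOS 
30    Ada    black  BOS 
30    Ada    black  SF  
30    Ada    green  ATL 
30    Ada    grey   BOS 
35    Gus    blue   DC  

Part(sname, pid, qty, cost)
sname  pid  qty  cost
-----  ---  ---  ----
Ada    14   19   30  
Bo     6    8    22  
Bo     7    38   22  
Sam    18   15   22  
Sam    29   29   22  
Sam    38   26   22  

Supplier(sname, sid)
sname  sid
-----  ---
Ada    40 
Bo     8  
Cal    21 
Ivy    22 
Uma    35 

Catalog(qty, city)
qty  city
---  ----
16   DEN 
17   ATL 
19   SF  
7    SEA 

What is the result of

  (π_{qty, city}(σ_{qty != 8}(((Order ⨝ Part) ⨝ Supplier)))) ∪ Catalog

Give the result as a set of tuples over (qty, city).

{(16, DEN), (17, ATL), (19, ATL), (19, BOS), (19, SF), (38, ATL), (38, NYC), (7, SEA)}

Natural join on cost, sname: {(22, Bo, green, ATL, 6, 8), (22, Bo, green, ATL, 7, 38), (22, Bo, green, NYC, 6, 8), (22, Bo, green, NYC, 7, 38), (22, Sam, grey, DC, 18, 15), (22, Sam, grey, DC, 29, 29), (22, Sam, grey, DC, 38, 26), (22, Sam, red, ATL, 18, 15), (22, Sam, red, ATL, 29, 29), (22, Sam, red, ATL, 38, 26), (30, Ada, black, BOS, 14, 19), (30, Ada, black, SF, 14, 19), (30, Ada, green, ATL, 14, 19), (30, Ada, grey, BOS, 14, 19)}
Natural join on sname: {(22, Bo, green, ATL, 6, 8, 8), (22, Bo, green, ATL, 7, 38, 8), (22, Bo, green, NYC, 6, 8, 8), (22, Bo, green, NYC, 7, 38, 8), (30, Ada, black, BOS, 14, 19, 40), (30, Ada, black, SF, 14, 19, 40), (30, Ada, green, ATL, 14, 19, 40), (30, Ada, grey, BOS, 14, 19, 40)}
Filtering on qty != 8 leaves {(22, Bo, green, ATL, 7, 38, 8), (22, Bo, green, NYC, 7, 38, 8), (30, Ada, black, BOS, 14, 19, 40), (30, Ada, black, SF, 14, 19, 40), (30, Ada, green, ATL, 14, 19, 40), (30, Ada, grey, BOS, 14, 19, 40)}.
π_{qty, city} gives {(19, ATL), (19, BOS), (19, SF), (38, ATL), (38, NYC)} (1 duplicate(s) eliminated).
Taking the union: {(16, DEN), (17, ATL), (19, ATL), (19, BOS), (19, SF), (38, ATL), (38, NYC), (7, SEA)}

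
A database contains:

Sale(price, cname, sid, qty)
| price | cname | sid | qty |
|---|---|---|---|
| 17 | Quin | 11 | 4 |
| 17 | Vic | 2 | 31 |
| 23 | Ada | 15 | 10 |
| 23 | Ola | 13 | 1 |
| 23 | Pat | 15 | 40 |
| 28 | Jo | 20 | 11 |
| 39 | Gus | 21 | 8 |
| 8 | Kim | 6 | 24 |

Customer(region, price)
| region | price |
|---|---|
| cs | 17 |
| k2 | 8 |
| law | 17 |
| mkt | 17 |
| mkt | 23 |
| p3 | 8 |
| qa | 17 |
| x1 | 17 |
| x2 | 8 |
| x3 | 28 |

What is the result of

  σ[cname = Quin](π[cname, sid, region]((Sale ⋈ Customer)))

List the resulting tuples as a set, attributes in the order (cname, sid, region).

{(Quin, 11, cs), (Quin, 11, law), (Quin, 11, mkt), (Quin, 11, qa), (Quin, 11, x1)}

Sale ⋈ Customer (natural join on price): {(17, Quin, 11, 4, cs), (17, Quin, 11, 4, law), (17, Quin, 11, 4, mkt), (17, Quin, 11, 4, qa), (17, Quin, 11, 4, x1), (17, Vic, 2, 31, cs), (17, Vic, 2, 31, law), (17, Vic, 2, 31, mkt), (17, Vic, 2, 31, qa), (17, Vic, 2, 31, x1), (23, Ada, 15, 10, mkt), (23, Ola, 13, 1, mkt), (23, Pat, 15, 40, mkt), (28, Jo, 20, 11, x3), (8, Kim, 6, 24, k2), (8, Kim, 6, 24, p3), (8, Kim, 6, 24, x2)}
π_{cname, sid, region} gives {(Ada, 15, mkt), (Jo, 20, x3), (Kim, 6, k2), (Kim, 6, p3), (Kim, 6, x2), (Ola, 13, mkt), (Pat, 15, mkt), (Quin, 11, cs), (Quin, 11, law), (Quin, 11, mkt), (Quin, 11, qa), (Quin, 11, x1), (Vic, 2, cs), (Vic, 2, law), (Vic, 2, mkt), (Vic, 2, qa), (Vic, 2, x1)}.
Selection cname = Quin: {(Quin, 11, cs), (Quin, 11, law), (Quin, 11, mkt), (Quin, 11, qa), (Quin, 11, x1)}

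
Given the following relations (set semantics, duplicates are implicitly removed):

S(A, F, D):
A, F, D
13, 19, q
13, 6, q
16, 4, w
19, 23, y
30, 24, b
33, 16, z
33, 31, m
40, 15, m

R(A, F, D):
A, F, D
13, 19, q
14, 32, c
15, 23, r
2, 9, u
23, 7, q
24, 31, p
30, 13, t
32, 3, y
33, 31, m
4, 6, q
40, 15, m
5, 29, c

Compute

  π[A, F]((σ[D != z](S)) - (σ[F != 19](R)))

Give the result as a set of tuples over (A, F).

σ[D != z]: keep tuples satisfying D != z → {(13, 19, q), (13, 6, q), (16, 4, w), (19, 23, y), (30, 24, b), (33, 31, m), (40, 15, m)}
σ[F != 19]: keep tuples satisfying F != 19 → {(14, 32, c), (15, 23, r), (2, 9, u), (23, 7, q), (24, 31, p), (30, 13, t), (32, 3, y), (33, 31, m), (4, 6, q), (40, 15, m), (5, 29, c)}
Taking the difference: {(13, 19, q), (13, 6, q), (16, 4, w), (19, 23, y), (30, 24, b)}
Projecting to A, F: {(13, 19), (13, 6), (16, 4), (19, 23), (30, 24)}

{(13, 19), (13, 6), (16, 4), (19, 23), (30, 24)}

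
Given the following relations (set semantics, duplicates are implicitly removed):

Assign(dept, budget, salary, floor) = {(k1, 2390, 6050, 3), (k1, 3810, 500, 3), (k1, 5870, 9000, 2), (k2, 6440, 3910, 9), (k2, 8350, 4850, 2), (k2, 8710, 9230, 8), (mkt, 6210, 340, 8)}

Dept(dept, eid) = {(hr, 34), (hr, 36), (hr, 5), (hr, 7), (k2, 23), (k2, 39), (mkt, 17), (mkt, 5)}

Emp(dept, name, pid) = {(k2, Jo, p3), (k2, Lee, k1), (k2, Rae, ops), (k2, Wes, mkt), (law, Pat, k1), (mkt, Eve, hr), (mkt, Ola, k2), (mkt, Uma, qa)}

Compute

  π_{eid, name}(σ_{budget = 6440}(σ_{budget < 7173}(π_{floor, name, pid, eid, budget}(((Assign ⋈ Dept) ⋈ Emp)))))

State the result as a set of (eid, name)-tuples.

Joining Assign and Dept on dept yields {(k2, 6440, 3910, 9, 23), (k2, 6440, 3910, 9, 39), (k2, 8350, 4850, 2, 23), (k2, 8350, 4850, 2, 39), (k2, 8710, 9230, 8, 23), (k2, 8710, 9230, 8, 39), (mkt, 6210, 340, 8, 17), (mkt, 6210, 340, 8, 5)}.
Joining (Assign ⋈ Dept) and Emp on dept yields {(k2, 6440, 3910, 9, 23, Jo, p3), (k2, 6440, 3910, 9, 23, Lee, k1), (k2, 6440, 3910, 9, 23, Rae, ops), (k2, 6440, 3910, 9, 23, Wes, mkt), (k2, 6440, 3910, 9, 39, Jo, p3), (k2, 6440, 3910, 9, 39, Lee, k1), (k2, 6440, 3910, 9, 39, Rae, ops), (k2, 6440, 3910, 9, 39, Wes, mkt), (k2, 8350, 4850, 2, 23, Jo, p3), (k2, 8350, 4850, 2, 23, Lee, k1), (k2, 8350, 4850, 2, 23, Rae, ops), (k2, 8350, 4850, 2, 23, Wes, mkt), (k2, 8350, 4850, 2, 39, Jo, p3), (k2, 8350, 4850, 2, 39, Lee, k1), (k2, 8350, 4850, 2, 39, Rae, ops), (k2, 8350, 4850, 2, 39, Wes, mkt), (k2, 8710, 9230, 8, 23, Jo, p3), (k2, 8710, 9230, 8, 23, Lee, k1), (k2, 8710, 9230, 8, 23, Rae, ops), (k2, 8710, 9230, 8, 23, Wes, mkt), (k2, 8710, 9230, 8, 39, Jo, p3), (k2, 8710, 9230, 8, 39, Lee, k1), (k2, 8710, 9230, 8, 39, Rae, ops), (k2, 8710, 9230, 8, 39, Wes, mkt), (mkt, 6210, 340, 8, 17, Eve, hr), (mkt, 6210, 340, 8, 17, Ola, k2), (mkt, 6210, 340, 8, 17, Uma, qa), (mkt, 6210, 340, 8, 5, Eve, hr), (mkt, 6210, 340, 8, 5, Ola, k2), (mkt, 6210, 340, 8, 5, Uma, qa)}.
Keep only column(s) floor, name, pid, eid, budget: {(2, Jo, p3, 23, 8350), (2, Jo, p3, 39, 8350), (2, Lee, k1, 23, 8350), (2, Lee, k1, 39, 8350), (2, Rae, ops, 23, 8350), (2, Rae, ops, 39, 8350), (2, Wes, mkt, 23, 8350), (2, Wes, mkt, 39, 8350), (8, Eve, hr, 17, 6210), (8, Eve, hr, 5, 6210), (8, Jo, p3, 23, 8710), (8, Jo, p3, 39, 8710), (8, Lee, k1, 23, 8710), (8, Lee, k1, 39, 8710), (8, Ola, k2, 17, 6210), (8, Ola, k2, 5, 6210), (8, Rae, ops, 23, 8710), (8, Rae, ops, 39, 8710), (8, Uma, qa, 17, 6210), (8, Uma, qa, 5, 6210), (8, Wes, mkt, 23, 8710), (8, Wes, mkt, 39, 8710), (9, Jo, p3, 23, 6440), (9, Jo, p3, 39, 6440), (9, Lee, k1, 23, 6440), (9, Lee, k1, 39, 6440), (9, Rae, ops, 23, 6440), (9, Rae, ops, 39, 6440), (9, Wes, mkt, 23, 6440), (9, Wes, mkt, 39, 6440)}
Filtering on budget < 7173 leaves {(8, Eve, hr, 17, 6210), (8, Eve, hr, 5, 6210), (8, Ola, k2, 17, 6210), (8, Ola, k2, 5, 6210), (8, Uma, qa, 17, 6210), (8, Uma, qa, 5, 6210), (9, Jo, p3, 23, 6440), (9, Jo, p3, 39, 6440), (9, Lee, k1, 23, 6440), (9, Lee, k1, 39, 6440), (9, Rae, ops, 23, 6440), (9, Rae, ops, 39, 6440), (9, Wes, mkt, 23, 6440), (9, Wes, mkt, 39, 6440)}.
Filtering on budget = 6440 leaves {(9, Jo, p3, 23, 6440), (9, Jo, p3, 39, 6440), (9, Lee, k1, 23, 6440), (9, Lee, k1, 39, 6440), (9, Rae, ops, 23, 6440), (9, Rae, ops, 39, 6440), (9, Wes, mkt, 23, 6440), (9, Wes, mkt, 39, 6440)}.
Keep only column(s) eid, name: {(23, Jo), (23, Lee), (23, Rae), (23, Wes), (39, Jo), (39, Lee), (39, Rae), (39, Wes)}

{(23, Jo), (23, Lee), (23, Rae), (23, Wes), (39, Jo), (39, Lee), (39, Rae), (39, Wes)}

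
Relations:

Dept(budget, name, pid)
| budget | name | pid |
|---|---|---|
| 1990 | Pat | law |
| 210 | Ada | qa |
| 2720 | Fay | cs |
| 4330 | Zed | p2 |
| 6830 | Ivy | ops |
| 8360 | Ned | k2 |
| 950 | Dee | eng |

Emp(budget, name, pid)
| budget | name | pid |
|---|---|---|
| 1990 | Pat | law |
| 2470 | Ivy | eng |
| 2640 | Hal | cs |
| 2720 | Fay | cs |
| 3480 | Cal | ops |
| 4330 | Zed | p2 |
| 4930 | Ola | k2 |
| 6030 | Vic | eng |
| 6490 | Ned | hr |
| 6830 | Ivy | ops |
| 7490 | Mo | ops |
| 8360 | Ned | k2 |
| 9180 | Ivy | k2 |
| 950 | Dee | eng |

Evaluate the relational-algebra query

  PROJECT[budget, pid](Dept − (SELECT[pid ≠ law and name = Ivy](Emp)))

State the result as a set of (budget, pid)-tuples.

{(1990, law), (210, qa), (2720, cs), (4330, p2), (8360, k2), (950, eng)}

σ[pid ≠ law and name = Ivy]: keep tuples satisfying pid ≠ law and name = Ivy → {(2470, Ivy, eng), (6830, Ivy, ops), (9180, Ivy, k2)}
Set difference of the two operands is {(1990, Pat, law), (210, Ada, qa), (2720, Fay, cs), (4330, Zed, p2), (8360, Ned, k2), (950, Dee, eng)}.
Projecting to budget, pid: {(1990, law), (210, qa), (2720, cs), (4330, p2), (8360, k2), (950, eng)}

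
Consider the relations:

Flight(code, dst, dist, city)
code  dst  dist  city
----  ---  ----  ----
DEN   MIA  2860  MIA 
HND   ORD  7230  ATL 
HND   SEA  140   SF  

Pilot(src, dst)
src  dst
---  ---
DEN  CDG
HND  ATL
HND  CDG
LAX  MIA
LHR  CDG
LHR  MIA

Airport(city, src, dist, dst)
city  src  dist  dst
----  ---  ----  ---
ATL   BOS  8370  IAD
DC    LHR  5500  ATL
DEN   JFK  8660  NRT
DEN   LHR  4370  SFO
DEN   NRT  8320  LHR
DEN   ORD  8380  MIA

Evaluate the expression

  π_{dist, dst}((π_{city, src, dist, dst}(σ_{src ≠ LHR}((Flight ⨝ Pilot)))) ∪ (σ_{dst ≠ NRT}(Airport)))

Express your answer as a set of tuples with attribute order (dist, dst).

{(2860, MIA), (4370, SFO), (5500, ATL), (8320, LHR), (8370, IAD), (8380, MIA)}

Flight ⋈ Pilot (natural join on dst): {(DEN, MIA, 2860, MIA, LAX), (DEN, MIA, 2860, MIA, LHR)}
Filtering on src ≠ LHR leaves {(DEN, MIA, 2860, MIA, LAX)}.
π_{city, src, dist, dst} gives {(MIA, LAX, 2860, MIA)}.
Filtering on dst ≠ NRT leaves {(ATL, BOS, 8370, IAD), (DC, LHR, 5500, ATL), (DEN, LHR, 4370, SFO), (DEN, NRT, 8320, LHR), (DEN, ORD, 8380, MIA)}.
Union: {(MIA, LAX, 2860, MIA)} with {(ATL, BOS, 8370, IAD), (DC, LHR, 5500, ATL), (DEN, LHR, 4370, SFO), (DEN, NRT, 8320, LHR), (DEN, ORD, 8380, MIA)} → {(ATL, BOS, 8370, IAD), (DC, LHR, 5500, ATL), (DEN, LHR, 4370, SFO), (DEN, NRT, 8320, LHR), (DEN, ORD, 8380, MIA), (MIA, LAX, 2860, MIA)}
π_{dist, dst} gives {(2860, MIA), (4370, SFO), (5500, ATL), (8320, LHR), (8370, IAD), (8380, MIA)}.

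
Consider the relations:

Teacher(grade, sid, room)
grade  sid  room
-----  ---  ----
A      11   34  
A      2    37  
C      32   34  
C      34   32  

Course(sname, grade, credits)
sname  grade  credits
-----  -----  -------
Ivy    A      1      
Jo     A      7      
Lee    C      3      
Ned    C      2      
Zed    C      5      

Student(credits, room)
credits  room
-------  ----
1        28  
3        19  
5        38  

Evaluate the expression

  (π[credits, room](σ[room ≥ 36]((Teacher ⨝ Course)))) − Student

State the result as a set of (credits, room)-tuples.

{(1, 37), (7, 37)}

Joining Teacher and Course on grade yields {(A, 11, 34, Ivy, 1), (A, 11, 34, Jo, 7), (A, 2, 37, Ivy, 1), (A, 2, 37, Jo, 7), (C, 32, 34, Lee, 3), (C, 32, 34, Ned, 2), (C, 32, 34, Zed, 5), (C, 34, 32, Lee, 3), (C, 34, 32, Ned, 2), (C, 34, 32, Zed, 5)}.
Filtering on room ≥ 36 leaves {(A, 2, 37, Ivy, 1), (A, 2, 37, Jo, 7)}.
π_{credits, room} gives {(1, 37), (7, 37)}.
Difference: {(1, 37), (7, 37)} with {(1, 28), (3, 19), (5, 38)} → {(1, 37), (7, 37)}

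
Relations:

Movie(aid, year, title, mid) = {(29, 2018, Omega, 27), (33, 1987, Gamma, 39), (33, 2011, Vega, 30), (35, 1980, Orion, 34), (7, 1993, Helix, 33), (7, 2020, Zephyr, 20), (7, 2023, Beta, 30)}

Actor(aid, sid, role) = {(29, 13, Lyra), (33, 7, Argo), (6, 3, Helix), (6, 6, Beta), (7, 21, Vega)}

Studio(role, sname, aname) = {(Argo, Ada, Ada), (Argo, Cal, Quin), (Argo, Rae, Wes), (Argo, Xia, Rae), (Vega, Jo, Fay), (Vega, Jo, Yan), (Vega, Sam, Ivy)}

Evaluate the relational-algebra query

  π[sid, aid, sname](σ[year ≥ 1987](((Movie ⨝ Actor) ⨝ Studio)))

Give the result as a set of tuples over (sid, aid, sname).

{(21, 7, Jo), (21, 7, Sam), (7, 33, Ada), (7, 33, Cal), (7, 33, Rae), (7, 33, Xia)}

Joining Movie and Actor on aid yields {(29, 2018, Omega, 27, 13, Lyra), (33, 1987, Gamma, 39, 7, Argo), (33, 2011, Vega, 30, 7, Argo), (7, 1993, Helix, 33, 21, Vega), (7, 2020, Zephyr, 20, 21, Vega), (7, 2023, Beta, 30, 21, Vega)}.
Joining (Movie ⨝ Actor) and Studio on role yields {(33, 1987, Gamma, 39, 7, Argo, Ada, Ada), (33, 1987, Gamma, 39, 7, Argo, Cal, Quin), (33, 1987, Gamma, 39, 7, Argo, Rae, Wes), (33, 1987, Gamma, 39, 7, Argo, Xia, Rae), (33, 2011, Vega, 30, 7, Argo, Ada, Ada), (33, 2011, Vega, 30, 7, Argo, Cal, Quin), (33, 2011, Vega, 30, 7, Argo, Rae, Wes), (33, 2011, Vega, 30, 7, Argo, Xia, Rae), (7, 1993, Helix, 33, 21, Vega, Jo, Fay), (7, 1993, Helix, 33, 21, Vega, Jo, Yan), (7, 1993, Helix, 33, 21, Vega, Sam, Ivy), (7, 2020, Zephyr, 20, 21, Vega, Jo, Fay), (7, 2020, Zephyr, 20, 21, Vega, Jo, Yan), (7, 2020, Zephyr, 20, 21, Vega, Sam, Ivy), (7, 2023, Beta, 30, 21, Vega, Jo, Fay), (7, 2023, Beta, 30, 21, Vega, Jo, Yan), (7, 2023, Beta, 30, 21, Vega, Sam, Ivy)}.
Apply σ_{year ≥ 1987}; surviving tuples: {(33, 1987, Gamma, 39, 7, Argo, Ada, Ada), (33, 1987, Gamma, 39, 7, Argo, Cal, Quin), (33, 1987, Gamma, 39, 7, Argo, Rae, Wes), (33, 1987, Gamma, 39, 7, Argo, Xia, Rae), (33, 2011, Vega, 30, 7, Argo, Ada, Ada), (33, 2011, Vega, 30, 7, Argo, Cal, Quin), (33, 2011, Vega, 30, 7, Argo, Rae, Wes), (33, 2011, Vega, 30, 7, Argo, Xia, Rae), (7, 1993, Helix, 33, 21, Vega, Jo, Fay), (7, 1993, Helix, 33, 21, Vega, Jo, Yan), (7, 1993, Helix, 33, 21, Vega, Sam, Ivy), (7, 2020, Zephyr, 20, 21, Vega, Jo, Fay), (7, 2020, Zephyr, 20, 21, Vega, Jo, Yan), (7, 2020, Zephyr, 20, 21, Vega, Sam, Ivy), (7, 2023, Beta, 30, 21, Vega, Jo, Fay), (7, 2023, Beta, 30, 21, Vega, Jo, Yan), (7, 2023, Beta, 30, 21, Vega, Sam, Ivy)}
π_{sid, aid, sname} gives {(21, 7, Jo), (21, 7, Sam), (7, 33, Ada), (7, 33, Cal), (7, 33, Rae), (7, 33, Xia)} (11 duplicate(s) eliminated).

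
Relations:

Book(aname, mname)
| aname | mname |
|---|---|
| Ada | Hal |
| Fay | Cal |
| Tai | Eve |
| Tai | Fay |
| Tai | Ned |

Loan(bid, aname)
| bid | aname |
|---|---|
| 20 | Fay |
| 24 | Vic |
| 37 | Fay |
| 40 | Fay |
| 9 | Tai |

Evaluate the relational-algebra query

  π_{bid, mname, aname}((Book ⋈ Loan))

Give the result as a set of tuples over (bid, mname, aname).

Joining Book and Loan on aname yields {(Fay, Cal, 20), (Fay, Cal, 37), (Fay, Cal, 40), (Tai, Eve, 9), (Tai, Fay, 9), (Tai, Ned, 9)}.
π_{bid, mname, aname} gives {(20, Cal, Fay), (37, Cal, Fay), (40, Cal, Fay), (9, Eve, Tai), (9, Fay, Tai), (9, Ned, Tai)}.

{(20, Cal, Fay), (37, Cal, Fay), (40, Cal, Fay), (9, Eve, Tai), (9, Fay, Tai), (9, Ned, Tai)}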